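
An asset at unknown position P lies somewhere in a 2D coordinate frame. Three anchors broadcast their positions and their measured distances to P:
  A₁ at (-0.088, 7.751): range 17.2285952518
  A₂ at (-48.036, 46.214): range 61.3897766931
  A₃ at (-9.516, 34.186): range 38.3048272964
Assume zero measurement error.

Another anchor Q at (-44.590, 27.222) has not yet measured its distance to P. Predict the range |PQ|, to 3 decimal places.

eq1: (x + 0.088)² + (y − 7.751)² = 17.2285952518²
eq2: (x + 48.036)² + (y − 46.214)² = 61.3897766931²
eq3: (x + 9.516)² + (y − 34.186)² = 38.3048272964²
eq2−eq3, eq2−eq1 (x²,y² cancel):
  77.040·x − 24.056·y = -882.509352
  95.896·x − 76.926·y = -911.225159
det = 77.040·-76.926 − -24.056·95.896 = -3619.504864
x = (-882.509352·-76.926 − -24.056·-911.225159) / -3619.504864 = -12.699937
y = (77.040·-911.225159 − -882.509352·95.896) / -3619.504864 = -3.986272
|P − Q| = √((-12.699937 − -44.590)² + (-3.986272 − 27.222)²) = 44.619865

44.620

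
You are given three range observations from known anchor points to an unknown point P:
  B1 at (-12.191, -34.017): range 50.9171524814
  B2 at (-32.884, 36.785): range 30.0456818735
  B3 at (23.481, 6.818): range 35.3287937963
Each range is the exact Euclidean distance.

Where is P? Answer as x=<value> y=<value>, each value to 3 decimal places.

x=-10.388 y=16.868

eq1: (x + 12.191)² + (y + 34.017)² = 50.9171524814²
eq2: (x + 32.884)² + (y − 36.785)² = 30.0456818735²
eq3: (x − 23.481)² + (y − 6.818)² = 35.3287937963²
eq2−eq3, eq2−eq1 (x²,y² cancel):
  112.730·x − 59.934·y = -2182.031868
  41.386·x − 141.604·y = -2818.530329
det = 112.730·-141.604 − -59.934·41.386 = -13482.590396
x = (-2182.031868·-141.604 − -59.934·-2818.530329) / -13482.590396 = -10.388111
y = (112.730·-2818.530329 − -2182.031868·41.386) / -13482.590396 = 16.868224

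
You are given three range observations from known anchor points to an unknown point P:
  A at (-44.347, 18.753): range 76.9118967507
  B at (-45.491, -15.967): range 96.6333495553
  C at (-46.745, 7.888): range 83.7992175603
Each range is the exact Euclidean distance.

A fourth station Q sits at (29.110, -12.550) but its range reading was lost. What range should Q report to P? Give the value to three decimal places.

eq1: (x + 44.347)² + (y − 18.753)² = 76.9118967507²
eq2: (x + 45.491)² + (y + 15.967)² = 96.6333495553²
eq3: (x + 46.745)² + (y − 7.888)² = 83.7992175603²
eq2−eq1, eq2−eq3 (x²,y² cancel):
  2.288·x + 69.440·y = 3416.519632
  -2.508·x + 47.710·y = 2238.634782
det = 2.288·47.710 − 69.440·-2.508 = 283.316000
x = (3416.519632·47.710 − 69.440·2238.634782) / 283.316000 = 26.653463
y = (2.288·2238.634782 − 3416.519632·-2.508) / 283.316000 = 48.322818
|P − Q| = √((26.653463 − 29.110)² + (48.322818 − -12.550)²) = 60.922365

60.922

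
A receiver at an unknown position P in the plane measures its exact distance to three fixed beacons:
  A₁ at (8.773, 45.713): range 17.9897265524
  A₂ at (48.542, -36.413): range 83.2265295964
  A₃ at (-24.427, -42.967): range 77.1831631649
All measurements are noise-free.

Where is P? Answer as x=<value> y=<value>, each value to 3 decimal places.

eq1: (x − 8.773)² + (y − 45.713)² = 17.9897265524²
eq2: (x − 48.542)² + (y + 36.413)² = 83.2265295964²
eq3: (x + 24.427)² + (y + 42.967)² = 77.1831631649²
eq1−eq3, eq1−eq2 (x²,y² cancel):
  -66.400·x − 177.360·y = -5357.412895
  79.538·x − 164.252·y = -5087.436532
det = -66.400·-164.252 − -177.360·79.538 = 25013.192480
x = (-5357.412895·-164.252 − -177.360·-5087.436532) / 25013.192480 = -0.893207
y = (-66.400·-5087.436532 − -5357.412895·79.538) / 25013.192480 = 30.540831

x=-0.893 y=30.541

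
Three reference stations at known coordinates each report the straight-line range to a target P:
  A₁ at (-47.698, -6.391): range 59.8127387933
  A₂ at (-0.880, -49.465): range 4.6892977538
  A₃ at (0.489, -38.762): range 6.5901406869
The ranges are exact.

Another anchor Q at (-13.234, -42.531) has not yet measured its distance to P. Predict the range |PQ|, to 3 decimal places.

eq1: (x + 47.698)² + (y + 6.391)² = 59.8127387933²
eq2: (x + 0.880)² + (y + 49.465)² = 4.6892977538²
eq3: (x − 0.489)² + (y + 38.762)² = 6.5901406869²
eq3−eq1, eq3−eq2 (x²,y² cancel):
  -96.374·x + 64.742·y = -2720.921448
  -2.738·x − 21.406·y = 966.269301
det = -96.374·-21.406 − 64.742·-2.738 = 2240.245440
x = (-2720.921448·-21.406 − 64.742·966.269301) / 2240.245440 = -1.925754
y = (-96.374·966.269301 − -2720.921448·-2.738) / 2240.245440 = -44.893795
|P − Q| = √((-1.925754 − -13.234)² + (-44.893795 − -42.531)²) = 11.552455

11.552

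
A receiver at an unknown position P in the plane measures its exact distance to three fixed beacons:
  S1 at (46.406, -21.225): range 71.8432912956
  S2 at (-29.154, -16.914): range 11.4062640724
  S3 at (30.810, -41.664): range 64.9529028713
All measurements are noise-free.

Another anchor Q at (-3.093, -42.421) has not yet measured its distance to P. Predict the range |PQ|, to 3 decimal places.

eq1: (x − 46.406)² + (y + 21.225)² = 71.8432912956²
eq2: (x + 29.154)² + (y + 16.914)² = 11.4062640724²
eq3: (x − 30.810)² + (y + 41.664)² = 64.9529028713²
eq3−eq2, eq3−eq1 (x²,y² cancel):
  -119.928·x + 49.500·y = 2539.670847
  31.192·x + 40.878·y = -1023.706448
det = -119.928·40.878 − 49.500·31.192 = -6446.420784
x = (2539.670847·40.878 − 49.500·-1023.706448) / -6446.420784 = -23.965258
y = (-119.928·-1023.706448 − 2539.670847·31.192) / -6446.420784 = -6.756254
|P − Q| = √((-23.965258 − -3.093)² + (-6.756254 − -42.421)²) = 41.323423

41.323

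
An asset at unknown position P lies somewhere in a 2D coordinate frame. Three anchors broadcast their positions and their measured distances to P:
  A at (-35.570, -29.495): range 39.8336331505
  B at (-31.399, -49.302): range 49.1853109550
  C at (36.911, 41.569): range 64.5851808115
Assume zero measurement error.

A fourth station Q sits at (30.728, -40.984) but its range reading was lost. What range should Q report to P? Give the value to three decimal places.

42.763

eq1: (x + 35.570)² + (y + 29.495)² = 39.8336331505²
eq2: (x + 31.399)² + (y + 49.302)² = 49.1853109550²
eq3: (x − 36.911)² + (y − 41.569)² = 64.5851808115²
eq3−eq1, eq3−eq2 (x²,y² cancel):
  -144.962·x − 142.128·y = 1629.303493
  -136.620·x − 181.742·y = 2078.231490
det = -144.962·-181.742 − -142.128·-136.620 = 6928.156444
x = (1629.303493·-181.742 − -142.128·2078.231490) / 6928.156444 = -0.106520
y = (-144.962·2078.231490 − 1629.303493·-136.620) / 6928.156444 = -11.354990
|P − Q| = √((-0.106520 − 30.728)² + (-11.354990 − -40.984)²) = 42.762669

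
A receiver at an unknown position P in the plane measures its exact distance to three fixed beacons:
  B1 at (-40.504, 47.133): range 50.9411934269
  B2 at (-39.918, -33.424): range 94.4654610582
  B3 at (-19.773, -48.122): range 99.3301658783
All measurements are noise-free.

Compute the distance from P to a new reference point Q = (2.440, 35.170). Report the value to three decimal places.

13.869

eq1: (x + 40.504)² + (y − 47.133)² = 50.9411934269²
eq2: (x + 39.918)² + (y + 33.424)² = 94.4654610582²
eq3: (x + 19.773)² + (y + 48.122)² = 99.3301658783²
eq1−eq3, eq1−eq2 (x²,y² cancel):
  41.462·x − 190.510·y = -8426.871958
  1.172·x − 161.114·y = -7480.201350
det = 41.462·-161.114 − -190.510·1.172 = -6456.830948
x = (-8426.871958·-161.114 − -190.510·-7480.201350) / -6456.830948 = 10.433309
y = (41.462·-7480.201350 − -8426.871958·1.172) / -6456.830948 = 46.503899
|P − Q| = √((10.433309 − 2.440)² + (46.503899 − 35.170)²) = 13.869039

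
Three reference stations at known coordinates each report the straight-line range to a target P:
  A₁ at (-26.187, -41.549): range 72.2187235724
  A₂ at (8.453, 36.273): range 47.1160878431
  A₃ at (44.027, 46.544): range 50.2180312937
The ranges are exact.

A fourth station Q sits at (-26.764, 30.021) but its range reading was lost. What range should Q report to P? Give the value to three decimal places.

69.740

eq1: (x + 26.187)² + (y + 41.549)² = 72.2187235724²
eq2: (x − 8.453)² + (y − 36.273)² = 47.1160878431²
eq3: (x − 44.027)² + (y − 46.544)² = 50.2180312937²
eq3−eq1, eq3−eq2 (x²,y² cancel):
  -140.428·x − 176.186·y = -4386.335662
  -71.148·x − 20.542·y = -2415.611994
det = -140.428·-20.542 − -176.186·-71.148 = -9650.609552
x = (-4386.335662·-20.542 − -176.186·-2415.611994) / -9650.609552 = 34.763909
y = (-140.428·-2415.611994 − -4386.335662·-71.148) / -9650.609552 = -2.812315
|P − Q| = √((34.763909 − -26.764)² + (-2.812315 − 30.021)²) = 69.740305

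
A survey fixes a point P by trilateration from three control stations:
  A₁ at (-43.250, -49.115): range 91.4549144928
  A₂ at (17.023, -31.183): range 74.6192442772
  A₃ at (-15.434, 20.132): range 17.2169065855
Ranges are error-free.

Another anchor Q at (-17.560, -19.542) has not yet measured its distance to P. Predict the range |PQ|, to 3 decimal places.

eq1: (x + 43.250)² + (y + 49.115)² = 91.4549144928²
eq2: (x − 17.023)² + (y + 31.183)² = 74.6192442772²
eq3: (x + 15.434)² + (y − 20.132)² = 17.2169065855²
eq2−eq3, eq2−eq1 (x²,y² cancel):
  -64.914·x + 102.630·y = 4652.953506
  -120.546·x − 35.864·y = 224.713939
det = -64.914·-35.864 − 102.630·-120.546 = 14699.711676
x = (4652.953506·-35.864 − 102.630·224.713939) / 14699.711676 = -12.921064
y = (-64.914·224.713939 − 4652.953506·-120.546) / 14699.711676 = 37.164528
|P − Q| = √((-12.921064 − -17.560)² + (37.164528 − -19.542)²) = 56.895959

56.896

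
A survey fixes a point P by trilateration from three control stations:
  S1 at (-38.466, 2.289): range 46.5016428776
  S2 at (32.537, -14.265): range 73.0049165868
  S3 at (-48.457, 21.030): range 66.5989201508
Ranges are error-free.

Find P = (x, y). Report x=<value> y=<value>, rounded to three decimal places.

x=-34.133 y=-44.010

eq1: (x + 38.466)² + (y − 2.289)² = 46.5016428776²
eq2: (x − 32.537)² + (y + 14.265)² = 73.0049165868²
eq3: (x + 48.457)² + (y − 21.030)² = 66.5989201508²
eq1−eq2, eq1−eq3 (x²,y² cancel):
  142.006·x − 33.108·y = -3390.041139
  -19.982·x + 37.482·y = -967.544303
det = 142.006·37.482 − -33.108·-19.982 = 4661.104836
x = (-3390.041139·37.482 − -33.108·-967.544303) / 4661.104836 = -34.133319
y = (142.006·-967.544303 − -3390.041139·-19.982) / 4661.104836 = -44.010359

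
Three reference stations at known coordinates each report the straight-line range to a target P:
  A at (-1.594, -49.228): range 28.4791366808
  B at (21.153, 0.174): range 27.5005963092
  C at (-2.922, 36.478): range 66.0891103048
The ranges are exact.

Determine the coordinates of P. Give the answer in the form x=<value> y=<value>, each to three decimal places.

x=16.010 y=-26.841

eq1: (x + 1.594)² + (y + 49.228)² = 28.4791366808²
eq2: (x − 21.153)² + (y − 0.174)² = 27.5005963092²
eq3: (x + 2.922)² + (y − 36.478)² = 66.0891103048²
eq2−eq1, eq2−eq3 (x²,y² cancel):
  -45.494·x − 98.804·y = 1923.678706
  -48.150·x + 72.608·y = -2719.784821
det = -45.494·72.608 − -98.804·-48.150 = -8060.640952
x = (1923.678706·72.608 − -98.804·-2719.784821) / -8060.640952 = 16.010037
y = (-45.494·-2719.784821 − 1923.678706·-48.150) / -8060.640952 = -26.841416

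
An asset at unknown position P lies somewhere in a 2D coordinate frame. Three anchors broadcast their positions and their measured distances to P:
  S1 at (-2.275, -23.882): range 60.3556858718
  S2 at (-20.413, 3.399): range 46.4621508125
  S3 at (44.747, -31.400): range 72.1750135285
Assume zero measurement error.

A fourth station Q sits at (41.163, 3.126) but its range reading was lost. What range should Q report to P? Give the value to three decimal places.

40.907

eq1: (x + 2.275)² + (y + 23.882)² = 60.3556858718²
eq2: (x + 20.413)² + (y − 3.399)² = 46.4621508125²
eq3: (x − 44.747)² + (y + 31.400)² = 72.1750135285²
eq3−eq2, eq3−eq1 (x²,y² cancel):
  -130.320·x + 69.598·y = 490.490881
  -94.044·x + 15.036·y = -846.304699
det = -130.320·15.036 − 69.598·-94.044 = 4585.782792
x = (490.490881·15.036 − 69.598·-846.304699) / 4585.782792 = 14.452524
y = (-130.320·-846.304699 − 490.490881·-94.044) / 4585.782792 = 34.109368
|P − Q| = √((14.452524 − 41.163)² + (34.109368 − 3.126)²) = 40.907440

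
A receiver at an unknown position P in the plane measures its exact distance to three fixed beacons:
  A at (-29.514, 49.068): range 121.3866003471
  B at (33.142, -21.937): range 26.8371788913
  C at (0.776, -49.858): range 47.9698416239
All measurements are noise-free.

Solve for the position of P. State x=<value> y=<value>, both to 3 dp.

eq1: (x + 29.514)² + (y − 49.068)² = 121.3866003471²
eq2: (x − 33.142)² + (y + 21.937)² = 26.8371788913²
eq3: (x − 0.776)² + (y + 49.858)² = 47.9698416239²
eq3−eq2, eq3−eq1 (x²,y² cancel):
  64.732·x + 55.842·y = 674.073328
  -60.580·x + 197.852·y = -11641.278558
det = 64.732·197.852 − 55.842·-60.580 = 16190.264024
x = (674.073328·197.852 − 55.842·-11641.278558) / 16190.264024 = 48.389516
y = (64.732·-11641.278558 − 674.073328·-60.580) / 16190.264024 = -44.022005

x=48.390 y=-44.022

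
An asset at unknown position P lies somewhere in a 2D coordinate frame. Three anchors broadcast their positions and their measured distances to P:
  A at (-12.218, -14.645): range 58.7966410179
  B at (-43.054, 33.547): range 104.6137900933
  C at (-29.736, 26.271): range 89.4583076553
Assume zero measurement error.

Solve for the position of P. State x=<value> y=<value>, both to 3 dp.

eq1: (x + 12.218)² + (y + 14.645)² = 58.7966410179²
eq2: (x + 43.054)² + (y − 33.547)² = 104.6137900933²
eq3: (x + 29.736)² + (y − 26.271)² = 89.4583076553²
eq1−eq3, eq1−eq2 (x²,y² cancel):
  -35.036·x + 81.832·y = -3335.104226
  -61.672·x + 96.384·y = -4871.707507
det = -35.036·96.384 − 81.832·-61.672 = 1669.833280
x = (-3335.104226·96.384 − 81.832·-4871.707507) / 1669.833280 = 46.238678
y = (-35.036·-4871.707507 − -3335.104226·-61.672) / 1669.833280 = -20.958621

x=46.239 y=-20.959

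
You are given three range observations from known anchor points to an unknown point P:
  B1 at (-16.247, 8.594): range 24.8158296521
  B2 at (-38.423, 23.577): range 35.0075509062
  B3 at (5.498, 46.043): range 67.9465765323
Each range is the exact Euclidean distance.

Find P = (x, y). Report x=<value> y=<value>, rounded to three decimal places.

x=-31.745 y=-10.788

eq1: (x + 16.247)² + (y − 8.594)² = 24.8158296521²
eq2: (x + 38.423)² + (y − 23.577)² = 35.0075509062²
eq3: (x − 5.498)² + (y − 46.043)² = 67.9465765323²
eq2−eq3, eq2−eq1 (x²,y² cancel):
  87.842·x + 44.932·y = -3273.224647
  44.352·x − 29.966·y = -1084.676794
det = 87.842·-29.966 − 44.932·44.352 = -4625.097436
x = (-3273.224647·-29.966 − 44.932·-1084.676794) / -4625.097436 = -31.744660
y = (87.842·-1084.676794 − -3273.224647·44.352) / -4625.097436 = -10.787639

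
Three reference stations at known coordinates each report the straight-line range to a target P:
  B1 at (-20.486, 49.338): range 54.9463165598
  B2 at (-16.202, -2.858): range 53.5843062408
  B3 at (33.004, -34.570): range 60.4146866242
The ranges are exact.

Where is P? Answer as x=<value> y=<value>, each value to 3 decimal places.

eq1: (x + 20.486)² + (y − 49.338)² = 54.9463165598²
eq2: (x + 16.202)² + (y + 2.858)² = 53.5843062408²
eq3: (x − 33.004)² + (y + 34.570)² = 60.4146866242²
eq2−eq1, eq2−eq3 (x²,y² cancel):
  -8.568·x + 104.392·y = 2435.421644
  98.412·x − 63.424·y = 1235.019463
det = -8.568·-63.424 − 104.392·98.412 = -9730.008672
x = (2435.421644·-63.424 − 104.392·1235.019463) / -9730.008672 = 29.125394
y = (-8.568·1235.019463 − 2435.421644·98.412) / -9730.008672 = 25.720055

x=29.125 y=25.720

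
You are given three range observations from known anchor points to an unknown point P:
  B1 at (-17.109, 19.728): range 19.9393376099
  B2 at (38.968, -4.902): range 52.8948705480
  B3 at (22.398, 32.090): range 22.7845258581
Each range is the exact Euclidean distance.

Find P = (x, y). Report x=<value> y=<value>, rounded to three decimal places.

eq1: (x + 17.109)² + (y − 19.728)² = 19.9393376099²
eq2: (x − 38.968)² + (y + 4.902)² = 52.8948705480²
eq3: (x − 22.398)² + (y − 32.090)² = 22.7845258581²
eq3−eq1, eq3−eq2 (x²,y² cancel):
  -79.014·x − 24.724·y = -727.969205
  33.140·x − 73.984·y = -2267.636588
det = -79.014·-73.984 − -24.724·33.140 = 6665.125136
x = (-727.969205·-73.984 − -24.724·-2267.636588) / 6665.125136 = -0.331123
y = (-79.014·-2267.636588 − -727.969205·33.140) / 6665.125136 = 30.502043

x=-0.331 y=30.502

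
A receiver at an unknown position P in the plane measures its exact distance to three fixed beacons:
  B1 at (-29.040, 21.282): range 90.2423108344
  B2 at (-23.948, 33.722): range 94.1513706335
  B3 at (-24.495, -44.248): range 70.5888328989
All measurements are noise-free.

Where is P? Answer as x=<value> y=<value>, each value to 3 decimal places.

eq1: (x + 29.040)² + (y − 21.282)² = 90.2423108344²
eq2: (x + 23.948)² + (y − 33.722)² = 94.1513706335²
eq3: (x + 24.495)² + (y + 44.248)² = 70.5888328989²
eq2−eq1, eq2−eq3 (x²,y² cancel):
  -10.184·x − 24.880·y = 306.371063
  -1.094·x − 155.940·y = 4728.907803
det = -10.184·-155.940 − -24.880·-1.094 = 1560.874240
x = (306.371063·-155.940 − -24.880·4728.907803) / 1560.874240 = 44.769605
y = (-10.184·4728.907803 − 306.371063·-1.094) / 1560.874240 = -30.639257

x=44.770 y=-30.639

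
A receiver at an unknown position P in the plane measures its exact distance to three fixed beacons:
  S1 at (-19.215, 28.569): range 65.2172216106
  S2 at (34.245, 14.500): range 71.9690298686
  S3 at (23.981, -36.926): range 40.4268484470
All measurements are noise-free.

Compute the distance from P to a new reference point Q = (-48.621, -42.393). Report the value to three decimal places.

32.696

eq1: (x + 19.215)² + (y − 28.569)² = 65.2172216106²
eq2: (x − 34.245)² + (y − 14.500)² = 71.9690298686²
eq3: (x − 23.981)² + (y + 36.926)² = 40.4268484470²
eq1−eq3, eq1−eq2 (x²,y² cancel):
  86.392·x − 130.990·y = 3372.169770
  106.920·x − 28.138·y = -728.689227
det = 86.392·-28.138 − -130.990·106.920 = 11574.552704
x = (3372.169770·-28.138 − -130.990·-728.689227) / 11574.552704 = -16.444447
y = (86.392·-728.689227 − 3372.169770·106.920) / 11574.552704 = -36.589346
|P − Q| = √((-16.444447 − -48.621)² + (-36.589346 − -42.393)²) = 32.695764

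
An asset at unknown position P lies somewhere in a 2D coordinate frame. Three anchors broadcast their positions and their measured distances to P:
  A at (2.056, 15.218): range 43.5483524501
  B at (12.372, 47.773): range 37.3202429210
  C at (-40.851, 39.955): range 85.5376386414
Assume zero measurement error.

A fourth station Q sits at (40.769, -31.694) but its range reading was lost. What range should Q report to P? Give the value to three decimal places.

59.410

eq1: (x − 2.056)² + (y − 15.218)² = 43.5483524501²
eq2: (x − 12.372)² + (y − 47.773)² = 37.3202429210²
eq3: (x + 40.851)² + (y − 39.955)² = 85.5376386414²
eq1−eq2, eq1−eq3 (x²,y² cancel):
  20.632·x + 65.110·y = 2703.169722
  -85.814·x + 49.474·y = -2390.837057
det = 20.632·49.474 − 65.110·-85.814 = 6608.097108
x = (2703.169722·49.474 − 65.110·-2390.837057) / 6608.097108 = 43.795364
y = (20.632·-2390.837057 − 2703.169722·-85.814) / 6608.097108 = 27.639130
|P − Q| = √((43.795364 − 40.769)² + (27.639130 − -31.694)²) = 59.410262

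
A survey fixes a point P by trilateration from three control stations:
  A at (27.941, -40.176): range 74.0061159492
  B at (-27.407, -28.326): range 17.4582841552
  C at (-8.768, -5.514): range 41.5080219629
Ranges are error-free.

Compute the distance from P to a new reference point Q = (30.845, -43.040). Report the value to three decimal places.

77.431

eq1: (x − 27.941)² + (y + 40.176)² = 74.0061159492²
eq2: (x + 27.407)² + (y + 28.326)² = 17.4582841552²
eq3: (x + 8.768)² + (y + 5.514)² = 41.5080219629²
eq3−eq1, eq3−eq2 (x²,y² cancel):
  73.418·x − 69.324·y = -1466.460874
  -37.278·x − 45.624·y = 2864.348107
det = 73.418·-45.624 − -69.324·-37.278 = -5933.882904
x = (-1466.460874·-45.624 − -69.324·2864.348107) / -5933.882904 = -44.738645
y = (73.418·2864.348107 − -1466.460874·-37.278) / -5933.882904 = -26.227006
|P − Q| = √((-44.738645 − 30.845)² + (-26.227006 − -43.040)²) = 77.431028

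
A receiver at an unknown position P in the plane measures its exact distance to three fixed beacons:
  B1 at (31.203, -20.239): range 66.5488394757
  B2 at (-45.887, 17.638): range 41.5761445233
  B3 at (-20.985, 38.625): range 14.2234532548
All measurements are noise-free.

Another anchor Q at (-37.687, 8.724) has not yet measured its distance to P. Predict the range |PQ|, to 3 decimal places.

39.191

eq1: (x − 31.203)² + (y + 20.239)² = 66.5488394757²
eq2: (x + 45.887)² + (y − 17.638)² = 41.5761445233²
eq3: (x + 20.985)² + (y − 38.625)² = 14.2234532548²
eq2−eq3, eq2−eq1 (x²,y² cancel):
  49.804·x + 41.974·y = 1041.814208
  154.180·x − 75.754·y = -3733.643725
det = 49.804·-75.754 − 41.974·154.180 = -10244.403536
x = (1041.814208·-75.754 − 41.974·-3733.643725) / -10244.403536 = -7.593841
y = (49.804·-3733.643725 − 1041.814208·154.180) / -10244.403536 = 33.830892
|P − Q| = √((-7.593841 − -37.687)² + (33.830892 − 8.724)²) = 39.191252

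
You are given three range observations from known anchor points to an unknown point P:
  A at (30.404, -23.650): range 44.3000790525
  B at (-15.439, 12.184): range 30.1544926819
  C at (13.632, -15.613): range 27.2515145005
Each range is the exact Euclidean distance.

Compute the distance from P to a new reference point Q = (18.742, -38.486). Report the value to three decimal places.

eq1: (x − 30.404)² + (y + 23.650)² = 44.3000790525²
eq2: (x + 15.439)² + (y − 12.184)² = 30.1544926819²
eq3: (x − 13.632)² + (y + 15.613)² = 27.2515145005²
eq3−eq2, eq3−eq1 (x²,y² cancel):
  -58.142·x + 55.594·y = -209.433002
  33.544·x − 16.074·y = -165.723438
det = -58.142·-16.074 − 55.594·33.544 = -930.270628
x = (-209.433002·-16.074 − 55.594·-165.723438) / -930.270628 = -13.522576
y = (-58.142·-165.723438 − -209.433002·33.544) / -930.270628 = -17.909533
|P − Q| = √((-13.522576 − 18.742)² + (-17.909533 − -38.486)²) = 38.267399

38.267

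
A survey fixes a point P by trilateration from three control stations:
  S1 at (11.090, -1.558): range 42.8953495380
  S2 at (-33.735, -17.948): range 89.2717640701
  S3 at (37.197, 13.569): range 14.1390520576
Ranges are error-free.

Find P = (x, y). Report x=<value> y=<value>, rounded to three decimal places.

eq1: (x − 11.090)² + (y + 1.558)² = 42.8953495380²
eq2: (x + 33.735)² + (y + 17.948)² = 89.2717640701²
eq3: (x − 37.197)² + (y − 13.569)² = 14.1390520576²
eq3−eq1, eq3−eq2 (x²,y² cancel):
  -52.214·x − 30.254·y = -3082.417325
  -141.864·x − 63.034·y = -7877.088708
det = -52.214·-63.034 − -30.254·-141.864 = -1000.696180
x = (-3082.417325·-63.034 − -30.254·-7877.088708) / -1000.696180 = 43.985726
y = (-52.214·-7877.088708 − -3082.417325·-141.864) / -1000.696180 = 25.971661

x=43.986 y=25.972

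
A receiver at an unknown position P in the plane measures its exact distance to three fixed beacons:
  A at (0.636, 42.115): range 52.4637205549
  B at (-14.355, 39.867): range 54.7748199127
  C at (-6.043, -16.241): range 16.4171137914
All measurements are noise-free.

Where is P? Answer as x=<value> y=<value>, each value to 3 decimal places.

x=9.005 y=-9.677

eq1: (x − 0.636)² + (y − 42.115)² = 52.4637205549²
eq2: (x + 14.355)² + (y − 39.867)² = 54.7748199127²
eq3: (x + 6.043)² + (y + 16.241)² = 16.4171137914²
eq2−eq1, eq2−eq3 (x²,y² cancel):
  29.982·x + 4.496·y = 226.472929
  16.624·x − 112.216·y = 1235.603487
det = 29.982·-112.216 − 4.496·16.624 = -3439.201616
x = (226.472929·-112.216 − 4.496·1235.603487) / -3439.201616 = 9.004753
y = (29.982·1235.603487 − 226.472929·16.624) / -3439.201616 = -9.676949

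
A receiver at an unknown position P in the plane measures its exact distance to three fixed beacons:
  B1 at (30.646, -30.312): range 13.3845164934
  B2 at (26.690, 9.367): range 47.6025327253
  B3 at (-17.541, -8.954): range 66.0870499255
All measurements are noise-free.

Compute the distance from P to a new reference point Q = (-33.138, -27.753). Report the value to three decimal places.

76.567

eq1: (x − 30.646)² + (y + 30.312)² = 13.3845164934²
eq2: (x − 26.690)² + (y − 9.367)² = 47.6025327253²
eq3: (x + 17.541)² + (y + 8.954)² = 66.0870499255²
eq1−eq2, eq1−eq3 (x²,y² cancel):
  -7.912·x + 79.358·y = -3144.753711
  -96.374·x + 42.716·y = -5658.486749
det = -7.912·42.716 − 79.358·-96.374 = 7310.078900
x = (-3144.753711·42.716 − 79.358·-5658.486749) / 7310.078900 = 43.052188
y = (-7.912·-5658.486749 − -3144.753711·-96.374) / 7310.078900 = -35.335124
|P − Q| = √((43.052188 − -33.138)² + (-35.335124 − -27.753)²) = 76.566529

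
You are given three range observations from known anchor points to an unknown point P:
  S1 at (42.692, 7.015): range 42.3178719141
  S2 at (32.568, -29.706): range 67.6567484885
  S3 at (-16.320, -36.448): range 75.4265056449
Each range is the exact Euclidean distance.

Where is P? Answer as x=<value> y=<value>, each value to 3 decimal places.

eq1: (x − 42.692)² + (y − 7.015)² = 42.3178719141²
eq2: (x − 32.568)² + (y + 29.706)² = 67.6567484885²
eq3: (x + 16.320)² + (y + 36.448)² = 75.4265056449²
eq3−eq2, eq3−eq1 (x²,y² cancel):
  97.776·x + 13.484·y = 1460.044094
  118.024·x + 86.926·y = 4175.373455
det = 97.776·86.926 − 13.484·118.024 = 6907.840960
x = (1460.044094·86.926 − 13.484·4175.373455) / 6907.840960 = 10.222450
y = (97.776·4175.373455 − 1460.044094·118.024) / 6907.840960 = 34.154097

x=10.222 y=34.154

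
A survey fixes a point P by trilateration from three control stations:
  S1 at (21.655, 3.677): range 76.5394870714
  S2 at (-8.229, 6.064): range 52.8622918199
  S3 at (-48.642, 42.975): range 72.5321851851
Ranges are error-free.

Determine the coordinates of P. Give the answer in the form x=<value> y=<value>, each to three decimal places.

x=-47.299 y=-29.545

eq1: (x − 21.655)² + (y − 3.677)² = 76.5394870714²
eq2: (x + 8.229)² + (y − 6.064)² = 52.8622918199²
eq3: (x + 48.642)² + (y − 42.975)² = 72.5321851851²
eq3−eq2, eq3−eq1 (x²,y² cancel):
  80.826·x − 73.822·y = -1641.910261
  140.594·x − 78.596·y = -4327.810628
det = 80.826·-78.596 − -73.822·140.594 = 4026.329972
x = (-1641.910261·-78.596 − -73.822·-4327.810628) / 4026.329972 = -47.298671
y = (80.826·-4327.810628 − -1641.910261·140.594) / 4026.329972 = -29.544745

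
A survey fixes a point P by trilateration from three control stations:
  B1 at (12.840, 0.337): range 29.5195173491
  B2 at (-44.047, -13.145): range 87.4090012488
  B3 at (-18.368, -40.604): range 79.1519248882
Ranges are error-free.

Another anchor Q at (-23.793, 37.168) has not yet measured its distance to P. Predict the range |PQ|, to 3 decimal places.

eq1: (x − 12.840)² + (y − 0.337)² = 29.5195173491²
eq2: (x + 44.047)² + (y + 13.145)² = 87.4090012488²
eq3: (x + 18.368)² + (y + 40.604)² = 79.1519248882²
eq2−eq1, eq2−eq3 (x²,y² cancel):
  113.774·x + 26.964·y = 4820.981530
  51.358·x − 54.918·y = 1248.445292
det = 113.774·-54.918 − 26.964·51.358 = -7633.057644
x = (4820.981530·-54.918 − 26.964·1248.445292) / -7633.057644 = 39.095963
y = (113.774·1248.445292 − 4820.981530·51.358) / -7633.057644 = 13.828712
|P − Q| = √((39.095963 − -23.793)² + (13.828712 − 37.168)²) = 67.080132

67.080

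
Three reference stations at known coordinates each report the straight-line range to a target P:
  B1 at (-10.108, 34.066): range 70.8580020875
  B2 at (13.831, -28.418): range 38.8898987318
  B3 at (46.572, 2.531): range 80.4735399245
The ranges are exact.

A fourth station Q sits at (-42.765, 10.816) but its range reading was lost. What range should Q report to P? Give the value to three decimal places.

49.649

eq1: (x + 10.108)² + (y − 34.066)² = 70.8580020875²
eq2: (x − 13.831)² + (y + 28.418)² = 38.8898987318²
eq3: (x − 46.572)² + (y − 2.531)² = 80.4735399245²
eq1−eq3, eq1−eq2 (x²,y² cancel):
  113.360·x − 63.070·y = -542.441043
  47.878·x − 124.968·y = 3244.647501
det = 113.360·-124.968 − -63.070·47.878 = -11146.707020
x = (-542.441043·-124.968 − -63.070·3244.647501) / -11146.707020 = -24.440195
y = (113.360·3244.647501 − -542.441043·47.878) / -11146.707020 = -35.327405
|P − Q| = √((-24.440195 − -42.765)² + (-35.327405 − 10.816)²) = 49.648890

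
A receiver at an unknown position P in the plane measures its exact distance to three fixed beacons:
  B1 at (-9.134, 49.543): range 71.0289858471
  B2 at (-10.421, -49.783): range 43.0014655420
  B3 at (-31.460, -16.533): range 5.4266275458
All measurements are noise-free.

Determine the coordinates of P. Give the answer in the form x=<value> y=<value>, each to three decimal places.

x=-36.844 y=-15.858

eq1: (x + 9.134)² + (y − 49.543)² = 71.0289858471²
eq2: (x + 10.421)² + (y + 49.783)² = 43.0014655420²
eq3: (x + 31.460)² + (y + 16.533)² = 5.4266275458²
eq2−eq1, eq2−eq3 (x²,y² cancel):
  2.574·x + 198.652·y = -3244.996317
  -42.078·x + 66.500·y = 495.805111
det = 2.574·66.500 − 198.652·-42.078 = 8530.049856
x = (-3244.996317·66.500 − 198.652·495.805111) / 8530.049856 = -36.844443
y = (2.574·495.805111 − -3244.996317·-42.078) / 8530.049856 = -15.857674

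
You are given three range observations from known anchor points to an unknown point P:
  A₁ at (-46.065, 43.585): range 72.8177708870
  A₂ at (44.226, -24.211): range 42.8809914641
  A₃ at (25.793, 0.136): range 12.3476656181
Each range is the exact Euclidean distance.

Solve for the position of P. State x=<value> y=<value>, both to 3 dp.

x=18.654 y=10.211

eq1: (x + 46.065)² + (y − 43.585)² = 72.8177708870²
eq2: (x − 44.226)² + (y + 24.211)² = 42.8809914641²
eq3: (x − 25.793)² + (y − 0.136)² = 12.3476656181²
eq1−eq2, eq1−eq3 (x²,y² cancel):
  180.582·x − 135.592·y = 1984.123475
  143.716·x − 86.898·y = 1793.623806
det = 180.582·-86.898 − -135.592·143.716 = 3794.525236
x = (1984.123475·-86.898 − -135.592·1793.623806) / 3794.525236 = 18.654423
y = (180.582·1793.623806 − 1984.123475·143.716) / 3794.525236 = 10.210997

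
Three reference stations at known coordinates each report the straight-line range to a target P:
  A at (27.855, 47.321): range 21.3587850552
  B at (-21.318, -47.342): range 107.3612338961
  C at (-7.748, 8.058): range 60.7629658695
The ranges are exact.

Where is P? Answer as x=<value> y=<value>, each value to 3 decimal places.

eq1: (x − 27.855)² + (y − 47.321)² = 21.3587850552²
eq2: (x + 21.318)² + (y + 47.342)² = 107.3612338961²
eq3: (x + 7.748)² + (y − 8.058)² = 60.7629658695²
eq1−eq3, eq1−eq2 (x²,y² cancel):
  -71.206·x − 78.526·y = -6126.155520
  -98.346·x − 189.326·y = -11389.692823
det = -71.206·-189.326 − -78.526·-98.346 = 5758.429160
x = (-6126.155520·-189.326 − -78.526·-11389.692823) / 5758.429160 = 46.098249
y = (-71.206·-11389.692823 − -6126.155520·-98.346) / 5758.429160 = 36.213275

x=46.098 y=36.213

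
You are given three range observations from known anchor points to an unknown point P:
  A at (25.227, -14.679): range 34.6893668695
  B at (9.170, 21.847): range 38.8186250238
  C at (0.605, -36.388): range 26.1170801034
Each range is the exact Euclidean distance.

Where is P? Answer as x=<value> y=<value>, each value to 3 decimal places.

x=-9.377 y=-12.254

eq1: (x − 25.227)² + (y + 14.679)² = 34.6893668695²
eq2: (x − 9.170)² + (y − 21.847)² = 38.8186250238²
eq3: (x − 0.605)² + (y + 36.388)² = 26.1170801034²
eq2−eq1, eq2−eq3 (x²,y² cancel):
  32.114·x − 73.052·y = 594.027736
  -17.130·x − 116.470·y = 1587.856036
det = 32.114·-116.470 − -73.052·-17.130 = -4991.698340
x = (594.027736·-116.470 − -73.052·1587.856036) / -4991.698340 = -9.377500
y = (32.114·1587.856036 − 594.027736·-17.130) / -4991.698340 = -12.253966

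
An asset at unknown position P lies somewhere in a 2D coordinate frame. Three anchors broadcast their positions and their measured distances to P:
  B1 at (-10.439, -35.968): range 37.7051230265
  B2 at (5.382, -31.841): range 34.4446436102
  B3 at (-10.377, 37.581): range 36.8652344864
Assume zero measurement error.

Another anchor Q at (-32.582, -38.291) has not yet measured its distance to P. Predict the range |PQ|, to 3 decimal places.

eq1: (x + 10.439)² + (y + 35.968)² = 37.7051230265²
eq2: (x − 5.382)² + (y + 31.841)² = 34.4446436102²
eq3: (x + 10.377)² + (y − 37.581)² = 36.8652344864²
eq3−eq1, eq3−eq2 (x²,y² cancel):
  -0.124·x − 147.098·y = -179.974734
  31.518·x − 138.844·y = -304.586445
det = -0.124·-138.844 − -147.098·31.518 = 4653.451420
x = (-179.974734·-138.844 − -147.098·-304.586445) / 4653.451420 = -4.258268
y = (-0.124·-304.586445 − -179.974734·31.518) / 4653.451420 = 1.227092
|P − Q| = √((-4.258268 − -32.582)² + (1.227092 − -38.291)²) = 48.620092

48.620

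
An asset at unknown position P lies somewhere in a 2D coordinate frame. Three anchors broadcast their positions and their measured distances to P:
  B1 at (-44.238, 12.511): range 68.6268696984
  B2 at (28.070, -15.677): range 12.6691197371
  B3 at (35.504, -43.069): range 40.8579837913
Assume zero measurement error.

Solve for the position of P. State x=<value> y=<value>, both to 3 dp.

x=22.269 y=-4.414

eq1: (x + 44.238)² + (y − 12.511)² = 68.6268696984²
eq2: (x − 28.070)² + (y + 15.677)² = 12.6691197371²
eq3: (x − 35.504)² + (y + 43.069)² = 40.8579837913²
eq3−eq1, eq3−eq2 (x²,y² cancel):
  -159.484·x + 111.160·y = -4042.219417
  -14.868·x + 54.784·y = -572.911303
det = -159.484·54.784 − 111.160·-14.868 = -7084.444576
x = (-4042.219417·54.784 − 111.160·-572.911303) / -7084.444576 = 22.269089
y = (-159.484·-572.911303 − -4042.219417·-14.868) / -7084.444576 = -4.413962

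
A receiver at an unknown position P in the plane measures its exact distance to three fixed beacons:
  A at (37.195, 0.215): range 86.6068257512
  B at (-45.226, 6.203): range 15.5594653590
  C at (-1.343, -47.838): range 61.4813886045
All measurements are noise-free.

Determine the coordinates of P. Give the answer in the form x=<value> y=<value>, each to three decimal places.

eq1: (x − 37.195)² + (y − 0.215)² = 86.6068257512²
eq2: (x + 45.226)² + (y − 6.203)² = 15.5594653590²
eq3: (x + 1.343)² + (y + 47.838)² = 61.4813886045²
eq1−eq3, eq1−eq2 (x²,y² cancel):
  -77.076·x − 96.106·y = 4627.544765
  -164.842·x + 11.976·y = 7958.999339
det = -77.076·11.976 − -96.106·-164.842 = -16765.367428
x = (4627.544765·11.976 − -96.106·7958.999339) / -16765.367428 = -48.929859
y = (-77.076·7958.999339 − 4627.544765·-164.842) / -16765.367428 = -8.909193

x=-48.930 y=-8.909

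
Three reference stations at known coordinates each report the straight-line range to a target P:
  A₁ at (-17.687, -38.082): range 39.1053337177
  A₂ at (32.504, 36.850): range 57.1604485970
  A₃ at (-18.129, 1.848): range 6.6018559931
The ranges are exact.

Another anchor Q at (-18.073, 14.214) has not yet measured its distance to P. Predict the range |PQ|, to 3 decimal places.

eq1: (x + 17.687)² + (y + 38.082)² = 39.1053337177²
eq2: (x − 32.504)² + (y − 36.850)² = 57.1604485970²
eq3: (x + 18.129)² + (y − 1.848)² = 6.6018559931²
eq1−eq2, eq1−eq3 (x²,y² cancel):
  100.382·x + 149.864·y = -1086.725936
  -0.884·x + 79.860·y = 54.649675
det = 100.382·79.860 − 149.864·-0.884 = 8148.986296
x = (-1086.725936·79.860 − 149.864·54.649675) / 8148.986296 = -11.654941
y = (100.382·54.649675 − -1086.725936·-0.884) / 8148.986296 = 0.555306
|P − Q| = √((-11.654941 − -18.073)² + (0.555306 − 14.214)²) = 15.091435

15.091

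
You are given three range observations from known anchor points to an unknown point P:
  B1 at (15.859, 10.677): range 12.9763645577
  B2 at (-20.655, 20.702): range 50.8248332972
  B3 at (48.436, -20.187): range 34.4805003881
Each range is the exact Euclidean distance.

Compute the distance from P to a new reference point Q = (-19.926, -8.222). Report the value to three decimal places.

eq1: (x − 15.859)² + (y − 10.677)² = 12.9763645577²
eq2: (x + 20.655)² + (y − 20.702)² = 50.8248332972²
eq3: (x − 48.436)² + (y + 20.187)² = 34.4805003881²
eq2−eq1, eq2−eq3 (x²,y² cancel):
  73.028·x − 20.050·y = 1925.082024
  138.182·x − 81.778·y = 3292.618009
det = 73.028·-81.778 − -20.050·138.182 = -3201.534684
x = (1925.082024·-81.778 − -20.050·3292.618009) / -3201.534684 = 28.552671
y = (73.028·3292.618009 − 1925.082024·138.182) / -3201.534684 = 7.983164
|P − Q| = √((28.552671 − -19.926)² + (7.983164 − -8.222)²) = 51.115447

51.115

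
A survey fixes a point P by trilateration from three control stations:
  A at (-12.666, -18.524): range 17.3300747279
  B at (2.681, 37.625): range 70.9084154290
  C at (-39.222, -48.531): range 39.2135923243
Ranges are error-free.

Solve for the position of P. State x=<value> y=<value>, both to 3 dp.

x=-3.198 y=-33.039

eq1: (x + 12.666)² + (y + 18.524)² = 17.3300747279²
eq2: (x − 2.681)² + (y − 37.625)² = 70.9084154290²
eq3: (x + 39.222)² + (y + 48.531)² = 39.2135923243²
eq1−eq3, eq1−eq2 (x²,y² cancel):
  -53.112·x − 60.014·y = 2152.682780
  30.694·x + 112.298·y = -3808.409635
det = -53.112·112.298 − -60.014·30.694 = -4122.301660
x = (2152.682780·112.298 − -60.014·-3808.409635) / -4122.301660 = -3.198232
y = (-53.112·-3808.409635 − 2152.682780·30.694) / -4122.301660 = -33.039263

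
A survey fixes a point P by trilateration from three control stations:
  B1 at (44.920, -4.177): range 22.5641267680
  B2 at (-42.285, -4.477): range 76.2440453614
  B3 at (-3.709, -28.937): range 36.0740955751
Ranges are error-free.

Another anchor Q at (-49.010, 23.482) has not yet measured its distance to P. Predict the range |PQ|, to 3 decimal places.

eq1: (x − 44.920)² + (y + 4.177)² = 22.5641267680²
eq2: (x + 42.285)² + (y + 4.477)² = 76.2440453614²
eq3: (x + 3.709)² + (y + 28.937)² = 36.0740955751²
eq1−eq3, eq1−eq2 (x²,y² cancel):
  -97.258·x − 49.520·y = -1976.347634
  -174.410·x − 0.600·y = -5531.203611
det = -97.258·-0.600 − -49.520·-174.410 = -8578.428400
x = (-1976.347634·-0.600 − -49.520·-5531.203611) / -8578.428400 = 31.791300
y = (-97.258·-5531.203611 − -1976.347634·-174.410) / -8578.428400 = -22.528487
|P − Q| = √((31.791300 − -49.010)² + (-22.528487 − 23.482)²) = 92.982875

92.983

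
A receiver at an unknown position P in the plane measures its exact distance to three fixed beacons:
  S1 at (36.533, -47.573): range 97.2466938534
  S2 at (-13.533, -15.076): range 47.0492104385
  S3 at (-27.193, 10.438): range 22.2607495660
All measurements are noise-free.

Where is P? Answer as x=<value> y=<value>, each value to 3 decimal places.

eq1: (x − 36.533)² + (y + 47.573)² = 97.2466938534²
eq2: (x + 13.533)² + (y + 15.076)² = 47.0492104385²
eq3: (x + 27.193)² + (y − 10.438)² = 22.2607495660²
eq3−eq2, eq3−eq1 (x²,y² cancel):
  27.320·x − 51.028·y = -2156.070460
  127.452·x − 116.022·y = -6211.939169
det = 27.320·-116.022 − -51.028·127.452 = 3333.899616
x = (-2156.070460·-116.022 − -51.028·-6211.939169) / 3333.899616 = -20.045962
y = (27.320·-6211.939169 − -2156.070460·127.452) / 3333.899616 = 31.520239

x=-20.046 y=31.520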